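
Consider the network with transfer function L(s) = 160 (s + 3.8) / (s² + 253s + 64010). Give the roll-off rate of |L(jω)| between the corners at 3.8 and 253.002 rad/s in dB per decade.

20 dB/decade

In this band the factors already past their corner are: zero at 3.8; net slope = 20 dB/decade.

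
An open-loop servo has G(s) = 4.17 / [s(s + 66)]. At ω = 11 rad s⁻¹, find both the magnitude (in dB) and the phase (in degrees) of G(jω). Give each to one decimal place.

|j11 + 66| = √(11² + 66²) = 66.91
|j11| = 11
|G(j11)| = 4.17 / (66.91 × 11) = 0.0056657
20 log₁₀(0.0056657) = -44.94 dB
∠(j11 + 66) = arctan(11/66) = 9.46°
∠(j11) = 90.00°
∠G(j11) = − (9.46° + 90.00°) = -99.46°

|G| = -44.9 dB, ∠G = -99.5°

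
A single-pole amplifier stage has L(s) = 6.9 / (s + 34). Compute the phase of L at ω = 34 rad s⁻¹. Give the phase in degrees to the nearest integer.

∠(j34 + 34) = arctan(34/34) = 45.00°
∠L(j34) = −45.00° = -45.00°

-45°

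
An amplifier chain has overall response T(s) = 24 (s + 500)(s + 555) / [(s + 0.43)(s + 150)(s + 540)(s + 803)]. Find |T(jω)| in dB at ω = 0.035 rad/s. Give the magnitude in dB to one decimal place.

|j0.035 + 500| = √(0.035² + 500²) = 500
|j0.035 + 555| = √(0.035² + 555²) = 555
|j0.035 + 0.43| = √(0.035² + 0.43²) = 0.4314
|j0.035 + 150| = √(0.035² + 150²) = 150
|j0.035 + 540| = √(0.035² + 540²) = 540
|j0.035 + 803| = √(0.035² + 803²) = 803
|T(j0.035)| = 24 × 500 × 555 / (0.4314 × 150 × 540 × 803) = 0.23734
20 log₁₀(0.23734) = -12.49 dB

-12.5 dB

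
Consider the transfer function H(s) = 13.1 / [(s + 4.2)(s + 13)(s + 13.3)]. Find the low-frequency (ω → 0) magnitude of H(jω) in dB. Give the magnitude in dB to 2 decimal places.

H(0) = 13.1 / (4.2 × 13 × 13.3) = 0.01804
20 log₁₀(0.01804) = -34.875 dB

-34.88 dB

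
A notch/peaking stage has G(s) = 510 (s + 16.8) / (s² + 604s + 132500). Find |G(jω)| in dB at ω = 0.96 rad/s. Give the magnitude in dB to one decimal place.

|j0.96 + 16.8| = √(0.96² + 16.8²) = 16.83
|(j0.96)² + 604(j0.96) + 132500| = |1.325e+05 + j579.84| = 1.325e+05
|G(j0.96)| = 510 × 16.83 / 1.325e+05 = 0.064769
20 log₁₀(0.064769) = -23.77 dB

-23.8 dB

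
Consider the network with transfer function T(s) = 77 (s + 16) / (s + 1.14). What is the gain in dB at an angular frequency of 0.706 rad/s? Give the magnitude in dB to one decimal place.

|j0.706 + 16| = √(0.706² + 16²) = 16.02
|j0.706 + 1.14| = √(0.706² + 1.14²) = 1.341
|T(j0.706)| = 77 × 16.02 / 1.341 = 919.67
20 log₁₀(919.67) = 59.27 dB

59.3 dB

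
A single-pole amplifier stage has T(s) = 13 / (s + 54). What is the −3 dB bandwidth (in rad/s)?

For a single-pole low-pass, the −3 dB point is at the pole: ω = 54 rad/s.

54 rad/s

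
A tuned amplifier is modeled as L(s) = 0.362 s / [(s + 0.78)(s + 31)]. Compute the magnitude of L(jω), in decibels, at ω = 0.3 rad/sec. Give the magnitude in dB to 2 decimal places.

-47.55 dB

|j0.3| = 0.3
|j0.3 + 0.78| = √(0.3² + 0.78²) = 0.8357
|j0.3 + 31| = √(0.3² + 31²) = 31
|L(j0.3)| = 0.362 × 0.3 / (0.8357 × 31) = 0.0041918
20 log₁₀(0.0041918) = -47.552 dB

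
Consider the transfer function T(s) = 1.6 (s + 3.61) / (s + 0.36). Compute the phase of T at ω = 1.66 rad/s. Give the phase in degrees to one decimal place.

∠(j1.66 + 3.61) = arctan(1.66/3.61) = 24.69°
∠(j1.66 + 0.36) = arctan(1.66/0.36) = 77.76°
∠T(j1.66) = 24.69° − 77.76° = -53.07°

-53.1°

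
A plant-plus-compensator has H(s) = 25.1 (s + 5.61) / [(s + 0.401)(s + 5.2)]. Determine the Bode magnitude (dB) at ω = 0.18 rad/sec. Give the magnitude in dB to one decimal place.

|j0.18 + 5.61| = √(0.18² + 5.61²) = 5.613
|j0.18 + 0.401| = √(0.18² + 0.401²) = 0.4395
|j0.18 + 5.2| = √(0.18² + 5.2²) = 5.203
|H(j0.18)| = 25.1 × 5.613 / (0.4395 × 5.203) = 61.602
20 log₁₀(61.602) = 35.79 dB

35.8 dB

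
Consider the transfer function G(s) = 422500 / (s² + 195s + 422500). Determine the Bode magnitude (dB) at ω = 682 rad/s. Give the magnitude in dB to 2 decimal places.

|(j682)² + 195(j682) + 422500| = |-42624 + j1.3299e+05| = 1.397e+05
|G(j682)| = 422500 / 1.397e+05 = 3.0253
20 log₁₀(3.0253) = 9.615 dB

9.62 dB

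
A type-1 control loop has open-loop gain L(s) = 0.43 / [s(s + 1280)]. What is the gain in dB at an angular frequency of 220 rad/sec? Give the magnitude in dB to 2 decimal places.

|j220 + 1280| = √(220² + 1280²) = 1299
|j220| = 220
|L(j220)| = 0.43 / (1299 × 220) = 1.5049e-06
20 log₁₀(1.5049e-06) = -116.450 dB

-116.45 dB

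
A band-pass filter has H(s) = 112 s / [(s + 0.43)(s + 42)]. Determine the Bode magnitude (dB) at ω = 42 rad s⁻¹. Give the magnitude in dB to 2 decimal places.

|j42| = 42
|j42 + 0.43| = √(42² + 0.43²) = 42
|j42 + 42| = √(42² + 42²) = 59.4
|H(j42)| = 112 × 42 / (42 × 59.4) = 1.8855
20 log₁₀(1.8855) = 5.509 dB

5.51 dB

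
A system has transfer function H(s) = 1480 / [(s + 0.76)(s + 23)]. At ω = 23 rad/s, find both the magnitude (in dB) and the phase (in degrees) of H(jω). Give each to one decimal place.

|j23 + 0.76| = √(23² + 0.76²) = 23.01
|j23 + 23| = √(23² + 23²) = 32.53
|H(j23)| = 1480 / (23.01 × 32.53) = 1.9772
20 log₁₀(1.9772) = 5.92 dB
∠(j23 + 0.76) = arctan(23/0.76) = 88.11°
∠(j23 + 23) = arctan(23/23) = 45.00°
∠H(j23) = − (88.11° + 45.00°) = -133.11°

|H| = 5.9 dB, ∠H = -133.1°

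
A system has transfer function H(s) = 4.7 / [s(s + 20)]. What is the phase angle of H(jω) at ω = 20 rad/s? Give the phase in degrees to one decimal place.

∠(j20 + 20) = arctan(20/20) = 45.00°
∠(j20) = 90.00°
∠H(j20) = − (45.00° + 90.00°) = -135.00°

-135.0°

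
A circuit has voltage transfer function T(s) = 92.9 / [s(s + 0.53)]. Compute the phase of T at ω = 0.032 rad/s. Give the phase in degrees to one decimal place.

∠(j0.032 + 0.53) = arctan(0.032/0.53) = 3.46°
∠(j0.032) = 90.00°
∠T(j0.032) = − (3.46° + 90.00°) = -93.46°

-93.5 deg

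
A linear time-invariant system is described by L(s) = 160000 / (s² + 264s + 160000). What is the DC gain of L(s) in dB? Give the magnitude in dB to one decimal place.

0.0 dB

L(0) = 160000 / 160000 = 1
20 log₁₀(1) = 0.00 dB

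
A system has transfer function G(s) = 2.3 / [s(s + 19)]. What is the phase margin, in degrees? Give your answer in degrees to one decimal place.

89.6°

Gain crossover: |G(jω)| = 1 at ω ≈ 0.121 rad/sec.
∠G(j0.121) = −90° − arctan(0.121/19) ≈ -90.37°
PM = 180° + (-90.37°) = 89.63°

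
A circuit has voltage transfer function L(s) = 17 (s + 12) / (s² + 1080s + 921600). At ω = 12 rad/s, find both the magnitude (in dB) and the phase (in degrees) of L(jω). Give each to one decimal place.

|L| = -70.1 dB, ∠L = 44.2°

|j12 + 12| = √(12² + 12²) = 16.97
|(j12)² + 1080(j12) + 921600| = |9.2146e+05 + j12960| = 9.215e+05
|L(j12)| = 17 × 16.97 / 9.215e+05 = 0.00031306
20 log₁₀(0.00031306) = -70.09 dB
∠(j12 + 12) = arctan(12/12) = 45.00°
∠[(j12)² + 1080(j12) + 921600] = ∠[9.2146e+05 + j12960] = 0.81°
∠L(j12) = 45.00° − 0.81° = 44.19°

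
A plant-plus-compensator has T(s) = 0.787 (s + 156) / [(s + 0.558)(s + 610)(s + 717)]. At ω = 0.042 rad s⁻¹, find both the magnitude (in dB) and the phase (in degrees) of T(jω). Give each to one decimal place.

|j0.042 + 156| = √(0.042² + 156²) = 156
|j0.042 + 0.558| = √(0.042² + 0.558²) = 0.5596
|j0.042 + 610| = √(0.042² + 610²) = 610
|j0.042 + 717| = √(0.042² + 717²) = 717
|T(j0.042)| = 0.787 × 156 / (0.5596 × 610 × 717) = 0.00050164
20 log₁₀(0.00050164) = -65.99 dB
∠(j0.042 + 156) = arctan(0.042/156) = 0.02°
∠(j0.042 + 0.558) = arctan(0.042/0.558) = 4.30°
∠(j0.042 + 610) = arctan(0.042/610) = 0.00°
∠(j0.042 + 717) = arctan(0.042/717) = 0.00°
∠T(j0.042) = 0.02° − (4.30° + 0.00° + 0.00°) = -4.30°

|T| = -66.0 dB, ∠T = -4.3°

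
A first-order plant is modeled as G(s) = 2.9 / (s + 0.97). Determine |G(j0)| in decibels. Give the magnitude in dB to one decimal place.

9.5 dB

G(0) = 2.9 / 0.97 = 2.9897
20 log₁₀(2.9897) = 9.51 dB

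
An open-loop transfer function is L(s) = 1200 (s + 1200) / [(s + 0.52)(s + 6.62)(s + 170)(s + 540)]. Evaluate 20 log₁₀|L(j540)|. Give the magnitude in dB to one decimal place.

-98.0 dB

|j540 + 1200| = √(540² + 1200²) = 1316
|j540 + 0.52| = √(540² + 0.52²) = 540
|j540 + 6.62| = √(540² + 6.62²) = 540
|j540 + 170| = √(540² + 170²) = 566.1
|j540 + 540| = √(540² + 540²) = 763.7
|L(j540)| = 1200 × 1316 / (540 × 540 × 566.1 × 763.7) = 1.2525e-05
20 log₁₀(1.2525e-05) = -98.04 dB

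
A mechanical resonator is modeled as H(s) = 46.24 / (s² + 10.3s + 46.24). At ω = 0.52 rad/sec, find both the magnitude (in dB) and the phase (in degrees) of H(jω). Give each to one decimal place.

|H| = -0.0 dB, ∠H = -6.6 deg

|(j0.52)² + 10.3(j0.52) + 46.24| = |45.97 + j5.356| = 46.28
|H(j0.52)| = 46.24 / 46.28 = 0.99912
20 log₁₀(0.99912) = -0.01 dB
∠[(j0.52)² + 10.3(j0.52) + 46.24] = ∠[45.97 + j5.356] = 6.65°
∠H(j0.52) = −6.65° = -6.65°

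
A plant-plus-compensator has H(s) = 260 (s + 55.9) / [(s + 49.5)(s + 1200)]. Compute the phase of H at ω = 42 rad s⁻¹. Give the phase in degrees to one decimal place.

-5.4°

∠(j42 + 55.9) = arctan(42/55.9) = 36.92°
∠(j42 + 49.5) = arctan(42/49.5) = 40.31°
∠(j42 + 1200) = arctan(42/1200) = 2.00°
∠H(j42) = 36.92° − (40.31° + 2.00°) = -5.40°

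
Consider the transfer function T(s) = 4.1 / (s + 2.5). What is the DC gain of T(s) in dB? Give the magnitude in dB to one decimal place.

4.3 dB

T(0) = 4.1 / 2.5 = 1.64
20 log₁₀(1.64) = 4.30 dB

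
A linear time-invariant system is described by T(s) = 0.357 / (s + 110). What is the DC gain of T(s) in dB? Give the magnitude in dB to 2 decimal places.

T(0) = 0.357 / 110 = 0.0032455
20 log₁₀(0.0032455) = -49.774 dB

-49.77 dB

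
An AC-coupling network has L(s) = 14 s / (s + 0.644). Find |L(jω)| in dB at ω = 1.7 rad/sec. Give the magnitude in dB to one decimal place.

|j1.7| = 1.7
|j1.7 + 0.644| = √(1.7² + 0.644²) = 1.818
|L(j1.7)| = 14 × 1.7 / 1.818 = 13.092
20 log₁₀(13.092) = 22.34 dB

22.3 dB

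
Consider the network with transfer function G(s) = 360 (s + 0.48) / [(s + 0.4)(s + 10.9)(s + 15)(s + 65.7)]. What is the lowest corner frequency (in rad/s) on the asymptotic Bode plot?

0.4 rad/s

Break frequencies occur at each pole and zero magnitude: 0.4 rad/s, 0.48 rad/s, 10.9 rad/s, 15 rad/s, 65.7 rad/s.
The lowest is 0.4 rad/s.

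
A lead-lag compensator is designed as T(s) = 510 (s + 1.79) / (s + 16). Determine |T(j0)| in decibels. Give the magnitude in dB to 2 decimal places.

T(0) = 510 × 1.79 / 16 = 57.056
20 log₁₀(57.056) = 35.126 dB

35.13 dB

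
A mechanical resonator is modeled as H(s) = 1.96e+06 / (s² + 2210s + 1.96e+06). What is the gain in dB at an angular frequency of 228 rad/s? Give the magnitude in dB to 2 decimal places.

-0.06 dB

|(j228)² + 2210(j228) + 1.96e+06| = |1.908e+06 + j5.0388e+05| = 1.973e+06
|H(j228)| = 1.96e+06 / 1.973e+06 = 0.9932
20 log₁₀(0.9932) = -0.059 dB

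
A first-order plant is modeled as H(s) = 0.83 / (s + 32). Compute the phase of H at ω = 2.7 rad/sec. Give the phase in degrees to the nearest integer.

∠(j2.7 + 32) = arctan(2.7/32) = 4.82°
∠H(j2.7) = −4.82° = -4.82°

-5°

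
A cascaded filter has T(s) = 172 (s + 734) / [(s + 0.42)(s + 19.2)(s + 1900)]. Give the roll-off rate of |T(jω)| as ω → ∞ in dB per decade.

With 1 zero and 3 poles, the high-frequency asymptotic slope is 20 × (1 − 3) = -40 dB/decade.

-40 dB/decade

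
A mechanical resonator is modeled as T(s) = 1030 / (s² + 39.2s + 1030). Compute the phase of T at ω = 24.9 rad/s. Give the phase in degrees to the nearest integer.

-67°

∠[(j24.9)² + 39.2(j24.9) + 1030] = ∠[409.99 + j976.08] = 67.22°
∠T(j24.9) = −67.22° = -67.22°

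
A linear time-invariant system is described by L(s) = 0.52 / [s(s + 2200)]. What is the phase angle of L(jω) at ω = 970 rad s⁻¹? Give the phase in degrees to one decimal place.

∠(j970 + 2200) = arctan(970/2200) = 23.79°
∠(j970) = 90.00°
∠L(j970) = − (23.79° + 90.00°) = -113.79°

-113.8°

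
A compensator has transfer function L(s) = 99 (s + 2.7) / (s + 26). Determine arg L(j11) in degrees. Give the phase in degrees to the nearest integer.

53°

∠(j11 + 2.7) = arctan(11/2.7) = 76.21°
∠(j11 + 26) = arctan(11/26) = 22.93°
∠L(j11) = 76.21° − 22.93° = 53.28°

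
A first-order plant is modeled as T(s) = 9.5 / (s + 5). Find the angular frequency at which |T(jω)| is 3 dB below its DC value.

5 rad s⁻¹

For a single-pole low-pass, the −3 dB point is at the pole: ω = 5 rad s⁻¹.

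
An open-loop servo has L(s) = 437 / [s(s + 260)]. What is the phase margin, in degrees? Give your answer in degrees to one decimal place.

89.6°

Gain crossover: |L(jω)| = 1 at ω ≈ 1.68 rad/sec.
∠L(j1.68) = −90° − arctan(1.68/260) ≈ -90.37°
PM = 180° + (-90.37°) = 89.63°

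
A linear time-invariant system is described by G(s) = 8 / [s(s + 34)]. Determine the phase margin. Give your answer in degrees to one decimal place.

Gain crossover: |G(jω)| = 1 at ω ≈ 0.235 rad/sec.
∠G(j0.235) = −90° − arctan(0.235/34) ≈ -90.40°
PM = 180° + (-90.40°) = 89.60°

89.6°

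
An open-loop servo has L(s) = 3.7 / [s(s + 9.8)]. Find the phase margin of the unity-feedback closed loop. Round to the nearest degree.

88 deg

Gain crossover: |L(jω)| = 1 at ω ≈ 0.377 rad/s.
∠L(j0.377) = −90° − arctan(0.377/9.8) ≈ -92.20°
PM = 180° + (-92.20°) = 87.80°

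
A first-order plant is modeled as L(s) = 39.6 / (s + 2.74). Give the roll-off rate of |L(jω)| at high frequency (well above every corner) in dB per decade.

-20 dB/decade

With 0 zeros and 1 pole, the high-frequency asymptotic slope is 20 × (0 − 1) = -20 dB/decade.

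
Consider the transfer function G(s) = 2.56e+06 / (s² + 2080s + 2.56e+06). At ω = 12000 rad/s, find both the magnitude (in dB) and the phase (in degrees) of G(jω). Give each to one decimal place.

|G| = -35.0 dB, ∠G = -170.0°

|(j12000)² + 2080(j12000) + 2.56e+06| = |-1.4144e+08 + j2.496e+07| = 1.436e+08
|G(j12000)| = 2.56e+06 / 1.436e+08 = 0.017824
20 log₁₀(0.017824) = -34.98 dB
∠[(j12000)² + 2080(j12000) + 2.56e+06] = ∠[-1.4144e+08 + j2.496e+07] = 169.99°
∠G(j12000) = −169.99° = -169.99°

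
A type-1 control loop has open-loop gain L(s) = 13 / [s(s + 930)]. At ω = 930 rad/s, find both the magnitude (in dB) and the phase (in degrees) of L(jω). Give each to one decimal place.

|j930 + 930| = √(930² + 930²) = 1315
|j930| = 930
|L(j930)| = 13 / (1315 × 930) = 1.0628e-05
20 log₁₀(1.0628e-05) = -99.47 dB
∠(j930 + 930) = arctan(930/930) = 45.00°
∠(j930) = 90.00°
∠L(j930) = − (45.00° + 90.00°) = -135.00°

|L| = -99.5 dB, ∠L = -135.0 deg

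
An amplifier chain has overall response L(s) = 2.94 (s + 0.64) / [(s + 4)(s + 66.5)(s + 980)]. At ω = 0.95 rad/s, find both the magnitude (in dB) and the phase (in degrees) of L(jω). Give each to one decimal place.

|L| = -98.0 dB, ∠L = 41.8°

|j0.95 + 0.64| = √(0.95² + 0.64²) = 1.145
|j0.95 + 4| = √(0.95² + 4²) = 4.111
|j0.95 + 66.5| = √(0.95² + 66.5²) = 66.51
|j0.95 + 980| = √(0.95² + 980²) = 980
|L(j0.95)| = 2.94 × 1.145 / (4.111 × 66.51 × 980) = 1.2568e-05
20 log₁₀(1.2568e-05) = -98.01 dB
∠(j0.95 + 0.64) = arctan(0.95/0.64) = 56.03°
∠(j0.95 + 4) = arctan(0.95/4) = 13.36°
∠(j0.95 + 66.5) = arctan(0.95/66.5) = 0.82°
∠(j0.95 + 980) = arctan(0.95/980) = 0.06°
∠L(j0.95) = 56.03° − (13.36° + 0.82° + 0.06°) = 41.80°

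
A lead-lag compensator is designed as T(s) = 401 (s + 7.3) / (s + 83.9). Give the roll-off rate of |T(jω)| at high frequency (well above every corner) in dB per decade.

With 1 zero and 1 pole, the high-frequency asymptotic slope is 20 × (1 − 1) = 0 dB/decade.

0 dB/decade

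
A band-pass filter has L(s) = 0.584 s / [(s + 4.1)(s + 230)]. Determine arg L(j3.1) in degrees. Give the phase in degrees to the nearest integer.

52 deg

∠(j3.1) = 90.00°
∠(j3.1 + 4.1) = arctan(3.1/4.1) = 37.09°
∠(j3.1 + 230) = arctan(3.1/230) = 0.77°
∠L(j3.1) = 90.00° − (37.09° + 0.77°) = 52.13°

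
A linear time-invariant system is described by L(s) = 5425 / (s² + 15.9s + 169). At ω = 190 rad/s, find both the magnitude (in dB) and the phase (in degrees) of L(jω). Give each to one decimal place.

|(j190)² + 15.9(j190) + 169| = |-35931 + j3021| = 3.606e+04
|L(j190)| = 5425 / 3.606e+04 = 0.15045
20 log₁₀(0.15045) = -16.45 dB
∠[(j190)² + 15.9(j190) + 169] = ∠[-35931 + j3021] = 175.19°
∠L(j190) = −175.19° = -175.19°

|L| = -16.5 dB, ∠L = -175.2°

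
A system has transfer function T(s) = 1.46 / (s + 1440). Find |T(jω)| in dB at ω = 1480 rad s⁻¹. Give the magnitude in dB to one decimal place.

-63.0 dB

|j1480 + 1440| = √(1480² + 1440²) = 2065
|T(j1480)| = 1.46 / 2065 = 0.00070704
20 log₁₀(0.00070704) = -63.01 dB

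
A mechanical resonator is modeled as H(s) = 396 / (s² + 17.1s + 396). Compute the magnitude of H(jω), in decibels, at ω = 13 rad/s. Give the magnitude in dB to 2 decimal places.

1.91 dB

|(j13)² + 17.1(j13) + 396| = |227 + j222.3| = 317.7
|H(j13)| = 396 / 317.7 = 1.2464
20 log₁₀(1.2464) = 1.913 dB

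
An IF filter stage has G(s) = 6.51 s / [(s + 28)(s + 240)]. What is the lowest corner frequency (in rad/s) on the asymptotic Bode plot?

28 rad/s

Break frequencies occur at each pole and zero magnitude: 28 rad/s, 240 rad/s.
The lowest is 28 rad/s.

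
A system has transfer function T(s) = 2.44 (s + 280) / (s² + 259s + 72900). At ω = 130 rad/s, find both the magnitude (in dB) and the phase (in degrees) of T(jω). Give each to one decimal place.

|T| = -38.8 dB, ∠T = -6.1°

|j130 + 280| = √(130² + 280²) = 308.7
|(j130)² + 259(j130) + 72900| = |56000 + j33670| = 6.534e+04
|T(j130)| = 2.44 × 308.7 / 6.534e+04 = 0.011528
20 log₁₀(0.011528) = -38.77 dB
∠(j130 + 280) = arctan(130/280) = 24.90°
∠[(j130)² + 259(j130) + 72900] = ∠[56000 + j33670] = 31.02°
∠T(j130) = 24.90° − 31.02° = -6.11°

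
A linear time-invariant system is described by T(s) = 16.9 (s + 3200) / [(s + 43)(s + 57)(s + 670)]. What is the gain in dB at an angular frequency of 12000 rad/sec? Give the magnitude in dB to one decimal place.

-138.3 dB

|j12000 + 3200| = √(12000² + 3200²) = 1.242e+04
|j12000 + 43| = √(12000² + 43²) = 1.2e+04
|j12000 + 57| = √(12000² + 57²) = 1.2e+04
|j12000 + 670| = √(12000² + 670²) = 1.202e+04
|T(j12000)| = 16.9 × 1.242e+04 / (1.2e+04 × 1.2e+04 × 1.202e+04) = 1.2127e-07
20 log₁₀(1.2127e-07) = -138.32 dB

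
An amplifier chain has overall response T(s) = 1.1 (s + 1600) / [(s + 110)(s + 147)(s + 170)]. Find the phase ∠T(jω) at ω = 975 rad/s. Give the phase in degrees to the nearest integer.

-214°

∠(j975 + 1600) = arctan(975/1600) = 31.36°
∠(j975 + 110) = arctan(975/110) = 83.56°
∠(j975 + 147) = arctan(975/147) = 81.43°
∠(j975 + 170) = arctan(975/170) = 80.11°
∠T(j975) = 31.36° − (83.56° + 81.43° + 80.11°) = -213.74°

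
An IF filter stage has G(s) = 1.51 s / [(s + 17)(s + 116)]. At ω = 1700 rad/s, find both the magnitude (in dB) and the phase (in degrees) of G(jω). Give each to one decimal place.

|G| = -61.1 dB, ∠G = -85.5 deg

|j1700| = 1700
|j1700 + 17| = √(1700² + 17²) = 1700
|j1700 + 116| = √(1700² + 116²) = 1704
|G(j1700)| = 1.51 × 1700 / (1700 × 1704) = 0.00088613
20 log₁₀(0.00088613) = -61.05 dB
∠(j1700) = 90.00°
∠(j1700 + 17) = arctan(1700/17) = 89.43°
∠(j1700 + 116) = arctan(1700/116) = 86.10°
∠G(j1700) = 90.00° − (89.43° + 86.10°) = -85.52°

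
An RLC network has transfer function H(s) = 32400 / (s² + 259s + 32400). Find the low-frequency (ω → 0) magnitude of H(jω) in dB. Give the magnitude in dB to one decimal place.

H(0) = 32400 / 32400 = 1
20 log₁₀(1) = 0.00 dB

0.0 dB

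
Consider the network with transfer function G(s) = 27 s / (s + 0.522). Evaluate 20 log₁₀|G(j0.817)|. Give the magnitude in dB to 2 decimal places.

27.14 dB

|j0.817| = 0.817
|j0.817 + 0.522| = √(0.817² + 0.522²) = 0.9695
|G(j0.817)| = 27 × 0.817 / 0.9695 = 22.752
20 log₁₀(22.752) = 27.141 dB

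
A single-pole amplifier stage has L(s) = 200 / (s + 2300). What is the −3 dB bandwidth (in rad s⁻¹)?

2300 rad s⁻¹

For a single-pole low-pass, the −3 dB point is at the pole: ω = 2300 rad s⁻¹.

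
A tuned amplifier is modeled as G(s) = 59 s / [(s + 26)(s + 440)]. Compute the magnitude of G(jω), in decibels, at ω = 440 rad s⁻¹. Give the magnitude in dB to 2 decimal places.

|j440| = 440
|j440 + 26| = √(440² + 26²) = 440.8
|j440 + 440| = √(440² + 440²) = 622.3
|G(j440)| = 59 × 440 / (440.8 × 622.3) = 0.094651
20 log₁₀(0.094651) = -20.477 dB

-20.48 dB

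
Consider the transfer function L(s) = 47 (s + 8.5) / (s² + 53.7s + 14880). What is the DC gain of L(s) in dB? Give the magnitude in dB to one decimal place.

-31.4 dB

L(0) = 47 × 8.5 / 14880 = 0.026848
20 log₁₀(0.026848) = -31.42 dB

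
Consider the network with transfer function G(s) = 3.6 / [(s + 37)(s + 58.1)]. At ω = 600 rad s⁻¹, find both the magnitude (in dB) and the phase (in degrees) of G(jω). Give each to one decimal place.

|G| = -100.1 dB, ∠G = -170.9 deg

|j600 + 37| = √(600² + 37²) = 601.1
|j600 + 58.1| = √(600² + 58.1²) = 602.8
|G(j600)| = 3.6 / (601.1 × 602.8) = 9.9346e-06
20 log₁₀(9.9346e-06) = -100.06 dB
∠(j600 + 37) = arctan(600/37) = 86.47°
∠(j600 + 58.1) = arctan(600/58.1) = 84.47°
∠G(j600) = − (86.47° + 84.47°) = -170.94°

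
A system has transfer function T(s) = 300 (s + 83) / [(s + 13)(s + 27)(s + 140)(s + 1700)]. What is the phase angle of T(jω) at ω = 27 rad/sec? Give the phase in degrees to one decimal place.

-103.1 deg

∠(j27 + 83) = arctan(27/83) = 18.02°
∠(j27 + 13) = arctan(27/13) = 64.29°
∠(j27 + 27) = arctan(27/27) = 45.00°
∠(j27 + 140) = arctan(27/140) = 10.92°
∠(j27 + 1700) = arctan(27/1700) = 0.91°
∠T(j27) = 18.02° − (64.29° + 45.00° + 10.92° + 0.91°) = -103.10°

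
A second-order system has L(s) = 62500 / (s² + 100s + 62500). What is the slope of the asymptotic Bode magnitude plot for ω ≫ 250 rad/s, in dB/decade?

With 0 zeros and 2 poles, the high-frequency asymptotic slope is 20 × (0 − 2) = -40 dB/decade.

-40 dB/decade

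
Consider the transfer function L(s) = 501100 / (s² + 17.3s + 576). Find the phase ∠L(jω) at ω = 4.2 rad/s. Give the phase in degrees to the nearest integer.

∠[(j4.2)² + 17.3(j4.2) + 576] = ∠[558.36 + j72.66] = 7.41°
∠L(j4.2) = −7.41° = -7.41°

-7°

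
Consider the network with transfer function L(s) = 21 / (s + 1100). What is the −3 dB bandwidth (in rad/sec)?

1100 rad/sec

For a single-pole low-pass, the −3 dB point is at the pole: ω = 1100 rad/sec.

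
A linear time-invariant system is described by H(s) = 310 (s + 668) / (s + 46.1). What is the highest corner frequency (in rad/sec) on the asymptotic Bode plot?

668 rad/sec

Break frequencies occur at each pole and zero magnitude: 46.1 rad/sec, 668 rad/sec.
The highest is 668 rad/sec.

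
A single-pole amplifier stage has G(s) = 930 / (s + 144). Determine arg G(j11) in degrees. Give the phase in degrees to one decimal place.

-4.4°

∠(j11 + 144) = arctan(11/144) = 4.37°
∠G(j11) = −4.37° = -4.37°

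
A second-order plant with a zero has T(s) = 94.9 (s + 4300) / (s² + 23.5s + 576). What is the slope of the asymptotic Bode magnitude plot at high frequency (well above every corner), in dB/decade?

-20 dB/decade

With 1 zero and 2 poles, the high-frequency asymptotic slope is 20 × (1 − 2) = -20 dB/decade.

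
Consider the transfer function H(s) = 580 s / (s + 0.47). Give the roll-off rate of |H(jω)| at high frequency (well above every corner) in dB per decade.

0 dB/decade

With 1 zero and 1 pole, the high-frequency asymptotic slope is 20 × (1 − 1) = 0 dB/decade.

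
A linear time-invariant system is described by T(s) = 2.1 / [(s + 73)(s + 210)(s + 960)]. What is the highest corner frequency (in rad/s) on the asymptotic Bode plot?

960 rad/s

Break frequencies occur at each pole and zero magnitude: 73 rad/s, 210 rad/s, 960 rad/s.
The highest is 960 rad/s.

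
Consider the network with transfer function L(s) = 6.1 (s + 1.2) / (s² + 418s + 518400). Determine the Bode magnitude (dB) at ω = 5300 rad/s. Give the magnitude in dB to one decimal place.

-58.6 dB

|j5300 + 1.2| = √(5300² + 1.2²) = 5300
|(j5300)² + 418(j5300) + 518400| = |-2.7572e+07 + j2.2154e+06| = 2.766e+07
|L(j5300)| = 6.1 × 5300 / 2.766e+07 = 0.0011688
20 log₁₀(0.0011688) = -58.65 dB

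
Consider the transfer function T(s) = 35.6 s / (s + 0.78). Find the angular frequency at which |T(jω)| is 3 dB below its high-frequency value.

For a single-pole high-pass, the −3 dB point is at the pole: ω = 0.78 rad/s.

0.78 rad/s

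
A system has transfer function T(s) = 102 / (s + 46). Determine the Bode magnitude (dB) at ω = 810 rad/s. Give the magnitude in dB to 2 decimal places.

-18.01 dB

|j810 + 46| = √(810² + 46²) = 811.3
|T(j810)| = 102 / 811.3 = 0.12572
20 log₁₀(0.12572) = -18.012 dB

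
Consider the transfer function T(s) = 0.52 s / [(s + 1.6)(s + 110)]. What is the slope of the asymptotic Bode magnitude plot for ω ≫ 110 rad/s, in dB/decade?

-20 dB/decade

With 1 zero and 2 poles, the high-frequency asymptotic slope is 20 × (1 − 2) = -20 dB/decade.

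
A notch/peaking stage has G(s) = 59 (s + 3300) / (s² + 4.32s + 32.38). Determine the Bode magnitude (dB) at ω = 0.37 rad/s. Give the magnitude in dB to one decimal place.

75.6 dB

|j0.37 + 3300| = √(0.37² + 3300²) = 3300
|(j0.37)² + 4.32(j0.37) + 32.38| = |32.243 + j1.5984| = 32.28
|G(j0.37)| = 59 × 3300 / 32.28 = 6031.1
20 log₁₀(6031.1) = 75.61 dB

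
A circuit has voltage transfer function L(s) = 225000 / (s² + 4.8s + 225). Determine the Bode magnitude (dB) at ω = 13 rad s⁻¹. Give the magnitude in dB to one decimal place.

68.6 dB

|(j13)² + 4.8(j13) + 225| = |56 + j62.4| = 83.84
|L(j13)| = 225000 / 83.84 = 2683.6
20 log₁₀(2683.6) = 68.57 dB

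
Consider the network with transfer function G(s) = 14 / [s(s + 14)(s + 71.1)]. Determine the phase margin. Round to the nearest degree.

90°

Gain crossover: |G(jω)| = 1 at ω ≈ 0.0141 rad/s.
∠G(j0.0141) = −90° − arctan(0.0141/14) − arctan(0.0141/71.1) ≈ -90.07°
PM = 180° + (-90.07°) = 89.93°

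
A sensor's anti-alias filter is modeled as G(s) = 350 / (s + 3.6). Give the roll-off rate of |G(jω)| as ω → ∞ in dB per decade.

With 0 zeros and 1 pole, the high-frequency asymptotic slope is 20 × (0 − 1) = -20 dB/decade.

-20 dB/decade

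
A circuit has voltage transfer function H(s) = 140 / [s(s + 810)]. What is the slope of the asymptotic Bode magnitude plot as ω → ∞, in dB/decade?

With 0 zeros and 2 poles, the high-frequency asymptotic slope is 20 × (0 − 2) = -40 dB/decade.

-40 dB/decade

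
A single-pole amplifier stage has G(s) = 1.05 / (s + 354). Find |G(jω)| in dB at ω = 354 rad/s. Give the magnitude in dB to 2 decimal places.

-53.57 dB

|j354 + 354| = √(354² + 354²) = 500.6
|G(j354)| = 1.05 / 500.6 = 0.0020974
20 log₁₀(0.0020974) = -53.567 dB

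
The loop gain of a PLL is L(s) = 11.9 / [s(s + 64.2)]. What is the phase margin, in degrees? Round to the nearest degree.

Gain crossover: |L(jω)| = 1 at ω ≈ 0.185 rad/sec.
∠L(j0.185) = −90° − arctan(0.185/64.2) ≈ -90.17°
PM = 180° + (-90.17°) = 89.83°

90°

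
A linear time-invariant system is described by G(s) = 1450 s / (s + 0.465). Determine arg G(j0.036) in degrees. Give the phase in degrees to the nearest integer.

86°

∠(j0.036) = 90.00°
∠(j0.036 + 0.465) = arctan(0.036/0.465) = 4.43°
∠G(j0.036) = 90.00° − 4.43° = 85.57°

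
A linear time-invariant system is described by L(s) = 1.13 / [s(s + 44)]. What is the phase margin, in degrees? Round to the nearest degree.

90°

Gain crossover: |L(jω)| = 1 at ω ≈ 0.0257 rad/s.
∠L(j0.0257) = −90° − arctan(0.0257/44) ≈ -90.03°
PM = 180° + (-90.03°) = 89.97°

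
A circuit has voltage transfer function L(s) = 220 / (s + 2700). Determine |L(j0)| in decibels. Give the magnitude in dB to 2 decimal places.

-21.78 dB

L(0) = 220 / 2700 = 0.081481
20 log₁₀(0.081481) = -21.779 dB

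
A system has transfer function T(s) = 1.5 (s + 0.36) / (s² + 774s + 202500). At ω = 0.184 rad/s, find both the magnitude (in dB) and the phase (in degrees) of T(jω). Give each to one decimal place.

|T| = -110.5 dB, ∠T = 27.0°

|j0.184 + 0.36| = √(0.184² + 0.36²) = 0.4043
|(j0.184)² + 774(j0.184) + 202500| = |2.025e+05 + j142.42| = 2.025e+05
|T(j0.184)| = 1.5 × 0.4043 / 2.025e+05 = 2.9948e-06
20 log₁₀(2.9948e-06) = -110.47 dB
∠(j0.184 + 0.36) = arctan(0.184/0.36) = 27.07°
∠[(j0.184)² + 774(j0.184) + 202500] = ∠[2.025e+05 + j142.42] = 0.04°
∠T(j0.184) = 27.07° − 0.04° = 27.03°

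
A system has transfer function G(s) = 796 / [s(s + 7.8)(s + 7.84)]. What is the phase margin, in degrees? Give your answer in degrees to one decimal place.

5.4°

Gain crossover: |G(jω)| = 1 at ω ≈ 7.12 rad s⁻¹.
∠G(j7.12) = −90° − arctan(7.12/7.8) − arctan(7.12/7.84) ≈ -174.62°
PM = 180° + (-174.62°) = 5.38°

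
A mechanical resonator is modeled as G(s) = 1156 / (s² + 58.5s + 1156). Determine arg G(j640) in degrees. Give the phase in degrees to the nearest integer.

-175°

∠[(j640)² + 58.5(j640) + 1156] = ∠[-4.0844e+05 + j37440] = 174.76°
∠G(j640) = −174.76° = -174.76°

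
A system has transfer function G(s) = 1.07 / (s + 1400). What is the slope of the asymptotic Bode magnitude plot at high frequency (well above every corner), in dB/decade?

With 0 zeros and 1 pole, the high-frequency asymptotic slope is 20 × (0 − 1) = -20 dB/decade.

-20 dB/decade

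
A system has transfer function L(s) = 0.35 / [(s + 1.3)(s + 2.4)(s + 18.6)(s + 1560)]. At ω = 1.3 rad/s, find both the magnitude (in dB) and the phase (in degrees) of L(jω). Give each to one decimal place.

|L| = -112.4 dB, ∠L = -77.5 deg

|j1.3 + 1.3| = √(1.3² + 1.3²) = 1.838
|j1.3 + 2.4| = √(1.3² + 2.4²) = 2.729
|j1.3 + 18.6| = √(1.3² + 18.6²) = 18.65
|j1.3 + 1560| = √(1.3² + 1560²) = 1560
|L(j1.3)| = 0.35 / (1.838 × 2.729 × 18.65 × 1560) = 2.3979e-06
20 log₁₀(2.3979e-06) = -112.40 dB
∠(j1.3 + 1.3) = arctan(1.3/1.3) = 45.00°
∠(j1.3 + 2.4) = arctan(1.3/2.4) = 28.44°
∠(j1.3 + 18.6) = arctan(1.3/18.6) = 4.00°
∠(j1.3 + 1560) = arctan(1.3/1560) = 0.05°
∠L(j1.3) = − (45.00° + 28.44° + 4.00° + 0.05°) = -77.49°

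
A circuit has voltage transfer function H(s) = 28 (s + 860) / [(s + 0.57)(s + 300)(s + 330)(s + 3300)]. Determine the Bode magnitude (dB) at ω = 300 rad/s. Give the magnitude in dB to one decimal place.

|j300 + 860| = √(300² + 860²) = 910.8
|j300 + 0.57| = √(300² + 0.57²) = 300
|j300 + 300| = √(300² + 300²) = 424.3
|j300 + 330| = √(300² + 330²) = 446
|j300 + 3300| = √(300² + 3300²) = 3314
|H(j300)| = 28 × 910.8 / (300 × 424.3 × 446 × 3314) = 1.3559e-07
20 log₁₀(1.3559e-07) = -137.36 dB

-137.4 dB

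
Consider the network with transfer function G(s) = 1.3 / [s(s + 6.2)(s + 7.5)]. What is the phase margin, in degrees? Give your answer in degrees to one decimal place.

Gain crossover: |G(jω)| = 1 at ω ≈ 0.028 rad/sec.
∠G(j0.028) = −90° − arctan(0.028/6.2) − arctan(0.028/7.5) ≈ -90.47°
PM = 180° + (-90.47°) = 89.53°

89.5°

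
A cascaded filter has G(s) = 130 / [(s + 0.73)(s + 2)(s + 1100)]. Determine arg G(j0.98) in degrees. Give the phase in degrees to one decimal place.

∠(j0.98 + 0.73) = arctan(0.98/0.73) = 53.32°
∠(j0.98 + 2) = arctan(0.98/2) = 26.10°
∠(j0.98 + 1100) = arctan(0.98/1100) = 0.05°
∠G(j0.98) = − (53.32° + 26.10° + 0.05°) = -79.47°

-79.5°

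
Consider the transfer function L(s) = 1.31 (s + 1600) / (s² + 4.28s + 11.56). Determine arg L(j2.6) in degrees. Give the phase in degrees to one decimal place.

∠(j2.6 + 1600) = arctan(2.6/1600) = 0.09°
∠[(j2.6)² + 4.28(j2.6) + 11.56] = ∠[4.8 + j11.128] = 66.67°
∠L(j2.6) = 0.09° − 66.67° = -66.57°

-66.6°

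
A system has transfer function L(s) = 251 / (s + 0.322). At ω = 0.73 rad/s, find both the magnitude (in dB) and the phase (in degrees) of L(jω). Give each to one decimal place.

|j0.73 + 0.322| = √(0.73² + 0.322²) = 0.7979
|L(j0.73)| = 251 / 0.7979 = 314.59
20 log₁₀(314.59) = 49.95 dB
∠(j0.73 + 0.322) = arctan(0.73/0.322) = 66.20°
∠L(j0.73) = −66.20° = -66.20°

|L| = 50.0 dB, ∠L = -66.2°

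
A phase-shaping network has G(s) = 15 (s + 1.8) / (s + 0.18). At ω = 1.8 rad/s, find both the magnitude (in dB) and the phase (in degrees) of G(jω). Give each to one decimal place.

|G| = 26.5 dB, ∠G = -39.3 deg

|j1.8 + 1.8| = √(1.8² + 1.8²) = 2.546
|j1.8 + 0.18| = √(1.8² + 0.18²) = 1.809
|G(j1.8)| = 15 × 2.546 / 1.809 = 21.108
20 log₁₀(21.108) = 26.49 dB
∠(j1.8 + 1.8) = arctan(1.8/1.8) = 45.00°
∠(j1.8 + 0.18) = arctan(1.8/0.18) = 84.29°
∠G(j1.8) = 45.00° − 84.29° = -39.29°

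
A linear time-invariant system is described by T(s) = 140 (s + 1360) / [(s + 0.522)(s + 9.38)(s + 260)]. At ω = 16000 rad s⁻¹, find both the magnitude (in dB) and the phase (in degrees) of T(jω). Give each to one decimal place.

|T| = -125.2 dB, ∠T = -183.9°

|j16000 + 1360| = √(16000² + 1360²) = 1.606e+04
|j16000 + 0.522| = √(16000² + 0.522²) = 1.6e+04
|j16000 + 9.38| = √(16000² + 9.38²) = 1.6e+04
|j16000 + 260| = √(16000² + 260²) = 1.6e+04
|T(j16000)| = 140 × 1.606e+04 / (1.6e+04 × 1.6e+04 × 1.6e+04) = 5.4877e-07
20 log₁₀(5.4877e-07) = -125.21 dB
∠(j16000 + 1360) = arctan(16000/1360) = 85.14°
∠(j16000 + 0.522) = arctan(16000/0.522) = 90.00°
∠(j16000 + 9.38) = arctan(16000/9.38) = 89.97°
∠(j16000 + 260) = arctan(16000/260) = 89.07°
∠T(j16000) = 85.14° − (90.00° + 89.97° + 89.07°) = -183.89°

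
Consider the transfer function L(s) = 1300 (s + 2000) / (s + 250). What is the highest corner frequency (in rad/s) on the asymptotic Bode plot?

Break frequencies occur at each pole and zero magnitude: 250 rad/s, 2000 rad/s.
The highest is 2000 rad/s.

2000 rad/s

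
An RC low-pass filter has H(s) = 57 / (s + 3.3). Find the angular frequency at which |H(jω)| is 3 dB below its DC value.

3.3 rad/s

For a single-pole low-pass, the −3 dB point is at the pole: ω = 3.3 rad/s.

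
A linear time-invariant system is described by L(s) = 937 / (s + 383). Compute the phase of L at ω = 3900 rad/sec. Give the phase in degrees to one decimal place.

-84.4 deg

∠(j3900 + 383) = arctan(3900/383) = 84.39°
∠L(j3900) = −84.39° = -84.39°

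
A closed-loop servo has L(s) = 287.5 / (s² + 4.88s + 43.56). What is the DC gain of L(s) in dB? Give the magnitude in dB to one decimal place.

16.4 dB

L(0) = 287.5 / 43.56 = 6.6001
20 log₁₀(6.6001) = 16.39 dB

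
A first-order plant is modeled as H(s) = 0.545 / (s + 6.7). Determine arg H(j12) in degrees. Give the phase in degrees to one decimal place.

-60.8 deg

∠(j12 + 6.7) = arctan(12/6.7) = 60.82°
∠H(j12) = −60.82° = -60.82°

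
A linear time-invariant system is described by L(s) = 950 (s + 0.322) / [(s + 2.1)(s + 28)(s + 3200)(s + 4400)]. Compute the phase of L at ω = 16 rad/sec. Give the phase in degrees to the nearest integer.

-24°

∠(j16 + 0.322) = arctan(16/0.322) = 88.85°
∠(j16 + 2.1) = arctan(16/2.1) = 82.52°
∠(j16 + 28) = arctan(16/28) = 29.74°
∠(j16 + 3200) = arctan(16/3200) = 0.29°
∠(j16 + 4400) = arctan(16/4400) = 0.21°
∠L(j16) = 88.85° − (82.52° + 29.74° + 0.29° + 0.21°) = -23.92°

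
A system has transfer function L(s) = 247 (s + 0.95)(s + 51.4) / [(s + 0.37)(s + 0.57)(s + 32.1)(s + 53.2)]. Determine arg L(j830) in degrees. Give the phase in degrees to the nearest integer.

-178°

∠(j830 + 0.95) = arctan(830/0.95) = 89.93°
∠(j830 + 51.4) = arctan(830/51.4) = 86.46°
∠(j830 + 0.37) = arctan(830/0.37) = 89.97°
∠(j830 + 0.57) = arctan(830/0.57) = 89.96°
∠(j830 + 32.1) = arctan(830/32.1) = 87.79°
∠(j830 + 53.2) = arctan(830/53.2) = 86.33°
∠L(j830) = 89.93° + 86.46° − (89.97° + 89.96° + 87.79° + 86.33°) = -177.66°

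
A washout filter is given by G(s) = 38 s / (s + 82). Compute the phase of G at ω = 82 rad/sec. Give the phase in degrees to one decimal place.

45.0°

∠(j82) = 90.00°
∠(j82 + 82) = arctan(82/82) = 45.00°
∠G(j82) = 90.00° − 45.00° = 45.00°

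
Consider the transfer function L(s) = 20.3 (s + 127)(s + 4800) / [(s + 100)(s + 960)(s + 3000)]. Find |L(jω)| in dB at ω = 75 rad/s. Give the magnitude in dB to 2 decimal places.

|j75 + 127| = √(75² + 127²) = 147.5
|j75 + 4800| = √(75² + 4800²) = 4801
|j75 + 100| = √(75² + 100²) = 125
|j75 + 960| = √(75² + 960²) = 962.9
|j75 + 3000| = √(75² + 3000²) = 3001
|L(j75)| = 20.3 × 147.5 × 4801 / (125 × 962.9 × 3001) = 0.039792
20 log₁₀(0.039792) = -28.004 dB

-28.00 dB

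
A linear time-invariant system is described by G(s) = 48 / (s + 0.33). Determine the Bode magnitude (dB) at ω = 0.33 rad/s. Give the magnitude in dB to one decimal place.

40.2 dB

|j0.33 + 0.33| = √(0.33² + 0.33²) = 0.4667
|G(j0.33)| = 48 / 0.4667 = 102.85
20 log₁₀(102.85) = 40.24 dB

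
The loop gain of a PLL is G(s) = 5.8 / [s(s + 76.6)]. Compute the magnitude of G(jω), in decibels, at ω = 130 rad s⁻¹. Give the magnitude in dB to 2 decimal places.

|j130 + 76.6| = √(130² + 76.6²) = 150.9
|j130| = 130
|G(j130)| = 5.8 / (150.9 × 130) = 0.00029568
20 log₁₀(0.00029568) = -70.583 dB

-70.58 dB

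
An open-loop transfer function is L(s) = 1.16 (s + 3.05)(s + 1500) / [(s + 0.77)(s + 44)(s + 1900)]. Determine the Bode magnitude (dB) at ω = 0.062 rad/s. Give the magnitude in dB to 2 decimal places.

|j0.062 + 3.05| = √(0.062² + 3.05²) = 3.051
|j0.062 + 1500| = √(0.062² + 1500²) = 1500
|j0.062 + 0.77| = √(0.062² + 0.77²) = 0.7725
|j0.062 + 44| = √(0.062² + 44²) = 44
|j0.062 + 1900| = √(0.062² + 1900²) = 1900
|L(j0.062)| = 1.16 × 3.051 × 1500 / (0.7725 × 44 × 1900) = 0.082194
20 log₁₀(0.082194) = -21.703 dB

-21.70 dB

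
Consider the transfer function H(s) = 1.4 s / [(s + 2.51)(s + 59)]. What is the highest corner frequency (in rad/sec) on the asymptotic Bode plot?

Break frequencies occur at each pole and zero magnitude: 2.51 rad/sec, 59 rad/sec.
The highest is 59 rad/sec.

59 rad/sec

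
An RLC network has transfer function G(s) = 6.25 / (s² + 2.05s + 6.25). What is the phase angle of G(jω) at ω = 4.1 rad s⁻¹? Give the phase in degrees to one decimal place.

-141.5°

∠[(j4.1)² + 2.05(j4.1) + 6.25] = ∠[-10.56 + j8.405] = 141.48°
∠G(j4.1) = −141.48° = -141.48°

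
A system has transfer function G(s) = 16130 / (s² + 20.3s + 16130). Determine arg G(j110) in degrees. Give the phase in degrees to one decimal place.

∠[(j110)² + 20.3(j110) + 16130] = ∠[4030 + j2233] = 28.99°
∠G(j110) = −28.99° = -28.99°

-29.0°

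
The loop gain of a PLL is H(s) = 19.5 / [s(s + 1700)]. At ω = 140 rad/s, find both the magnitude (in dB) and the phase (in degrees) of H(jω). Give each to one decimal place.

|j140 + 1700| = √(140² + 1700²) = 1706
|j140| = 140
|H(j140)| = 19.5 / (1706 × 140) = 8.1656e-05
20 log₁₀(8.1656e-05) = -81.76 dB
∠(j140 + 1700) = arctan(140/1700) = 4.71°
∠(j140) = 90.00°
∠H(j140) = − (4.71° + 90.00°) = -94.71°

|H| = -81.8 dB, ∠H = -94.7°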